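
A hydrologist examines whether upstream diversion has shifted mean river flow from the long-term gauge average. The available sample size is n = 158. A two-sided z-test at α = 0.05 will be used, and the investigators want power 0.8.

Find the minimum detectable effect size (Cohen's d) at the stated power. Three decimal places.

d ≈ 0.223

Need Φ(δ − 1.960) = 0.8, so δ = 1.960 + 0.842 = 2.802.
(Lower-tail contribution to power is negligible for δ > 0.)
δ = d·√n ⇒ d = δ/√n = 2.802/√158 = 0.2229.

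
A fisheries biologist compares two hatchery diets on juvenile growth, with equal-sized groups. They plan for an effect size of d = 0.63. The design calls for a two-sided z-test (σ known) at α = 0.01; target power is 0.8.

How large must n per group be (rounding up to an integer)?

n = 59 per group

For power 0.8 need Φ(δ − z_{0.005}) = 0.8, so δ = z_{0.005} + z_{0.20} = 2.576 + 0.842 = 3.417.
(The Φ(−δ − z_{α/2}) term is vanishingly small for δ > 0 and is dropped in the standard sample-size formula.)
δ = d·√(n/2) ⇒ n = 2(δ/d)² = 2 × (3.417 / 0.63)² = 58.85.
Round up to the next whole unit.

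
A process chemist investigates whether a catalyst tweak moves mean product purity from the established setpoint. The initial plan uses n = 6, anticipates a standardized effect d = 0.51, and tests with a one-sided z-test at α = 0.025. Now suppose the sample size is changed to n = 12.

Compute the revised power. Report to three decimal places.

With n = 12: δ = d·√n = 0.51 × √12 = 1.7667. Critical value z_{0.025} = 1.960.
Revised power = P(Z > 1.960 − δ) = Φ(-0.193) = 0.4234.

Power ≈ 0.423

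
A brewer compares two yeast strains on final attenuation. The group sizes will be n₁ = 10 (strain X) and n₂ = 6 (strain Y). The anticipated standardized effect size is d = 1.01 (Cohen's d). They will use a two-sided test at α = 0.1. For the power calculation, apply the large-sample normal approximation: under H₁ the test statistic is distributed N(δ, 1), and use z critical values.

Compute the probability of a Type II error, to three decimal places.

Noncentrality parameter: δ = d / √(1/n₁ + 1/n₂) = 1.01 / √(1/10 + 1/6) = 1.9559
Critical value for a two-sided test at α = 0.1: z_{α/2} = 1.645.
Power = Φ(δ − 1.645) + Φ(−δ − 1.645) = Φ(0.311) + Φ(-3.601) = 0.6221 + 0.0002 = 0.6223.
Type II error: β = 1 − power = 1 − 0.6223 = 0.3777.

β ≈ 0.378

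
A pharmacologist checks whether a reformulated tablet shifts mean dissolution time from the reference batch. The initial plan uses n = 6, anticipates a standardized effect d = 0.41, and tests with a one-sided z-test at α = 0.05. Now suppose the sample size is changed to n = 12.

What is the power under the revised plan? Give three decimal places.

With n = 12: δ = d·√n = 0.41 × √12 = 1.4203. Critical value z_{0.05} = 1.645.
Revised power = P(Z > 1.645 − δ) = Φ(-0.225) = 0.4112.

Power ≈ 0.411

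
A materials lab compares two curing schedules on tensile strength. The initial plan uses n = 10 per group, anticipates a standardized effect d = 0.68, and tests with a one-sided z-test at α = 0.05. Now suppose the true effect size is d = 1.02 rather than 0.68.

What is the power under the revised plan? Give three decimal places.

Power ≈ 0.738

With d = 1.02: δ = d·√(n/2) = 1.02 × √(10/2) = 2.2808. Critical value z_{0.05} = 1.645.
Revised power = Φ(δ − 1.645) = Φ(0.636) = 0.7376.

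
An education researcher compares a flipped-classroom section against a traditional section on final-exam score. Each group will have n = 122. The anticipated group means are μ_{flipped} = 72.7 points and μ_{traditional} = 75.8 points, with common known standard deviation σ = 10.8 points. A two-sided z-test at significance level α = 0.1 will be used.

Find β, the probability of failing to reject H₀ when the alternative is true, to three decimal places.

Standardized effect: d = |μ_{flipped} − μ_{traditional}| / σ = |72.7 − 75.8| / 10.8 = 0.2870
Noncentrality parameter: δ = d·√(n/2) = 0.2870 × √(122/2) = 2.2418
Two-sided α = 0.1 → critical value z_{0.05} = 1.645.
Power = Φ(δ − 1.645) + Φ(−δ − 1.645) = Φ(0.597) + Φ(-3.887) = 0.7247 + 0.0001 = 0.7248.
Type II error: β = 1 − power = 1 − 0.7248 = 0.2752.

β ≈ 0.275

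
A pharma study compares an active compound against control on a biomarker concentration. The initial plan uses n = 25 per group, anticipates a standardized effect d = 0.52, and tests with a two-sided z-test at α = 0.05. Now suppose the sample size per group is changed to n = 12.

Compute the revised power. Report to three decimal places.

Power ≈ 0.247

With n = 12 per group: δ = d·√(n/2) = 0.52 × √(12/2) = 1.2737. Critical value z_{0.025} = 1.960.
Revised power = Φ(δ − 1.960) + Φ(−δ − 1.960) = Φ(-0.686) + Φ(-3.234) = 0.2463 + 0.0006 = 0.2469.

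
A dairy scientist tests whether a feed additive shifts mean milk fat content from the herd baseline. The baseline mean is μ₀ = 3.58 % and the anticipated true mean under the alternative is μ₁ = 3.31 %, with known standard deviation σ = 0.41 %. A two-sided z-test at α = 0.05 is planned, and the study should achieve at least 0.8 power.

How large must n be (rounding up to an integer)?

n = 19

Standardized effect: d = |μ₁ − μ₀| / σ = |3.31 − 3.58| / 0.41 = 0.6585
Set Φ(δ − 1.960) = 0.8; then δ − 1.960 = Φ⁻¹(0.8) = 0.842, giving δ = 2.802.
(For δ > 0 the lower-tail rejection region contributes negligibly to power, so the one-term inversion is standard.)
δ = d·√n ⇒ n = (δ/d)² = (2.802 / 0.6585)² = 18.10.
Rounding up, n = 19.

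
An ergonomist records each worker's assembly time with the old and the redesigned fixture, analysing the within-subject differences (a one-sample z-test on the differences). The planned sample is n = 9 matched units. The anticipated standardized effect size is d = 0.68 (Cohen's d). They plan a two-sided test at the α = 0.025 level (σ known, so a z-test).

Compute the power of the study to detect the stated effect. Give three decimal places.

Noncentrality parameter: δ = d·√n = 0.68 × √9 = 2.0400
Critical value for a two-sided test at α = 0.025: z_{α/2} = 2.241.
Power = Φ(δ − 2.241) + Φ(−δ − 2.241) = Φ(-0.201) + Φ(-4.281) = 0.4202 + 0.0000 = 0.4202.

Power ≈ 0.420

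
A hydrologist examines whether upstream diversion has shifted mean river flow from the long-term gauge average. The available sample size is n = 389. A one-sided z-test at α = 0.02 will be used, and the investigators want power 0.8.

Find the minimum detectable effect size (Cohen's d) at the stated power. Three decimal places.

d ≈ 0.147

Required noncentrality: δ = z_{0.02} + z_{0.20} = 2.054 + 0.842 = 2.895.
δ = d·√n ⇒ d = δ/√n = 2.895/√389 = 0.1468.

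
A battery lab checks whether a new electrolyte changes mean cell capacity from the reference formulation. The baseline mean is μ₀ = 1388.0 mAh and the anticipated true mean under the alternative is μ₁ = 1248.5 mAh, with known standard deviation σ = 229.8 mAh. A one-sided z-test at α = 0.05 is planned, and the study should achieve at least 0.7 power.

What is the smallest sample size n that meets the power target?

Standardized effect: d = |μ₁ − μ₀| / σ = |1248.5 − 1388.0| / 229.8 = 0.6070
For power 0.7 need Φ(δ − z_{0.05}) = 0.7, so δ = z_{0.05} + z_{0.30} = 1.645 + 0.524 = 2.169.
δ = d·√n ⇒ n = (δ/d)² = (2.169 / 0.6070)² = 12.77.
Round up to the next whole unit.

n = 13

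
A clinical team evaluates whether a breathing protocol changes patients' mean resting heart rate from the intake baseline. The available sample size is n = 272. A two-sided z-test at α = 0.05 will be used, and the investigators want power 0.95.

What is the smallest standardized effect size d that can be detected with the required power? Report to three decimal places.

d ≈ 0.219

Need Φ(δ − 1.960) = 0.95, so δ = 1.960 + 1.645 = 3.605.
(The second rejection-region term Φ(−δ − z_{α/2}) is negligible and dropped.)
δ = d·√n ⇒ d = δ/√n = 3.605/√272 = 0.2186.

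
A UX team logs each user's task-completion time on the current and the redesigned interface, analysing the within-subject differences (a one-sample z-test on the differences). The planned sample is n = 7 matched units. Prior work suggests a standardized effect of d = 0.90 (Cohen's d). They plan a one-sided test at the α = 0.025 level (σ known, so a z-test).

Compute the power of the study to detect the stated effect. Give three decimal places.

Power ≈ 0.663

Noncentrality parameter: δ = d·√n = 0.90 × √7 = 2.3812
One-sided α = 0.025 → critical value z_{0.025} = 1.960.
Power = Φ(δ − 1.960) = Φ(0.421) = 0.6632.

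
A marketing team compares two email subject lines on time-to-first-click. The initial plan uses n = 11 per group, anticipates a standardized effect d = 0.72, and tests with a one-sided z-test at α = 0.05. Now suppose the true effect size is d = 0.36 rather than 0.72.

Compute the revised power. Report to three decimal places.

Power ≈ 0.212

With d = 0.36: δ = d·√(n/2) = 0.36 × √(11/2) = 0.8443. Critical value z_{0.05} = 1.645.
Revised power = P(Z > 1.645 − δ) = Φ(-0.801) = 0.2117.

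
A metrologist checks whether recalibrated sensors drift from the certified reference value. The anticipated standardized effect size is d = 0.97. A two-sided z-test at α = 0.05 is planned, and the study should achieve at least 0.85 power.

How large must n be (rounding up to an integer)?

n = 10

Set Φ(δ − 1.960) = 0.85; then δ − 1.960 = Φ⁻¹(0.85) = 1.036, giving δ = 2.996.
(For δ > 0 the lower-tail rejection region contributes negligibly to power, so the one-term inversion is standard.)
δ = d·√n ⇒ n = (δ/d)² = (2.996 / 0.97)² = 9.54.
Round up to the next whole unit.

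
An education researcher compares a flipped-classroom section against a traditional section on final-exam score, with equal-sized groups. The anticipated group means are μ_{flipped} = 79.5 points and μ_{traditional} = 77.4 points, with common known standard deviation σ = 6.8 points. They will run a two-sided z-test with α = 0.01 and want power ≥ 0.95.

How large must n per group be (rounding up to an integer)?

Standardized effect: d = |μ_{flipped} − μ_{traditional}| / σ = |79.5 − 77.4| / 6.8 = 0.3088
Set Φ(δ − 2.576) = 0.95; then δ − 2.576 = Φ⁻¹(0.95) = 1.645, giving δ = 4.221.
(Ignoring the negligible lower-tail rejection probability gives the usual closed-form inversion.)
δ = d·√(n/2) ⇒ n = 2(δ/d)² = 2 × (4.221 / 0.3088)² = 373.57.
Rounding up, n = 374 per group.

n = 374 per group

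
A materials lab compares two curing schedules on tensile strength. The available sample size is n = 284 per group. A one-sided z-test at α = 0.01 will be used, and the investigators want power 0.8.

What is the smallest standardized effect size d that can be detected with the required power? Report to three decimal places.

Required noncentrality: δ = z_{0.01} + z_{0.20} = 2.326 + 0.842 = 3.168.
δ = d·√(n/2) ⇒ d = δ/√(n/2) = 3.168/√(284/2) = 0.2659.

d ≈ 0.266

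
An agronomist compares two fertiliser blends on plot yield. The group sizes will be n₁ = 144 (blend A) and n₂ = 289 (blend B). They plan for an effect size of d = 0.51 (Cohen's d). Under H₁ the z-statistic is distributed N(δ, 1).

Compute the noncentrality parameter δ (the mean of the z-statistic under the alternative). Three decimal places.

The noncentrality parameter scales effect size by the design's sample-size factor: δ = d / √(1/n₁ + 1/n₂) = 0.51 / √(1/144 + 1/289) = 4.9998

δ ≈ 5.000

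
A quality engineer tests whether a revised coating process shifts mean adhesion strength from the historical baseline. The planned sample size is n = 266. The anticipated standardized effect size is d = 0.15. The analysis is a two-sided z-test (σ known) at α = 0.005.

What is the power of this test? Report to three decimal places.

Noncentrality parameter: δ = d·√n = 0.15 × √266 = 2.4464
Critical value for a two-sided test at α = 0.005: z_{α/2} = 2.807.
Power = Φ(δ − 2.807) + Φ(−δ − 2.807) = Φ(-0.361) + Φ(-5.253) = 0.3592 + 0.0000 = 0.3592.

Power ≈ 0.359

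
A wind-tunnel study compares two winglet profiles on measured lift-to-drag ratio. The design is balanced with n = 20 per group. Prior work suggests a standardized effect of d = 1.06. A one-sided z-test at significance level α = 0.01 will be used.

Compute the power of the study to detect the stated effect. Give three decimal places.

Power ≈ 0.847

Noncentrality parameter: δ = d·√(n/2) = 1.06 × √(20/2) = 3.3520
One-sided α = 0.01 → critical value z_{0.01} = 2.326.
Power = P(Z > 2.326 − δ) = Φ(1.026) = 0.8475.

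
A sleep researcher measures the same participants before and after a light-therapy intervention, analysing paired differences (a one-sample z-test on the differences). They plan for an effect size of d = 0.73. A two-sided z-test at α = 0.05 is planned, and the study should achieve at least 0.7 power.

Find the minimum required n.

For power 0.7 need Φ(δ − z_{0.025}) = 0.7, so δ = z_{0.025} + z_{0.30} = 1.960 + 0.524 = 2.484.
(For δ > 0 the lower-tail rejection region contributes negligibly to power, so the one-term inversion is standard.)
δ = d·√n ⇒ n = (δ/d)² = (2.484 / 0.73)² = 11.58.
Round up to the next whole unit.

n = 12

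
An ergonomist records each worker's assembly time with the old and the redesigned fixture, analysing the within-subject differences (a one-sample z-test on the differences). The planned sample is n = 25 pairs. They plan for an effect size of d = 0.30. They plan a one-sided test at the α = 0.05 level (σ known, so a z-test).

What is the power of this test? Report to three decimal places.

Power ≈ 0.442

Noncentrality parameter: δ = d·√n = 0.30 × √25 = 1.5000
One-sided α = 0.05 → critical value z_{0.05} = 1.645.
Power = P(Z > 1.645 − δ) = Φ(-0.145) = 0.4424.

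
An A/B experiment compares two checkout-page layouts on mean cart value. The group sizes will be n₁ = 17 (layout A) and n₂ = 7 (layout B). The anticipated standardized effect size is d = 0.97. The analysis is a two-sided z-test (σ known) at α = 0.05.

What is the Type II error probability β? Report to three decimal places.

Noncentrality parameter: δ = d / √(1/n₁ + 1/n₂) = 0.97 / √(1/17 + 1/7) = 2.1599
Critical value for a two-sided test at α = 0.05: z_{α/2} = 1.960.
Power = Φ(δ − 1.960) + Φ(−δ − 1.960) = Φ(0.200) + Φ(-4.120) = 0.5792 + 0.0000 = 0.5793.
Type II error: β = 1 − power = 1 − 0.5793 = 0.4207.

β ≈ 0.421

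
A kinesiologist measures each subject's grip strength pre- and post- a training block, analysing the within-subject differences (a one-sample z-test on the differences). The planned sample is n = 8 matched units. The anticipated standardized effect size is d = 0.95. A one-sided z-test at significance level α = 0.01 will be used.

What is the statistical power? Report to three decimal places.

Power ≈ 0.641

Noncentrality parameter: δ = d·√n = 0.95 × √8 = 2.6870
Critical value for a one-sided test at α = 0.01: z_α = 2.326.
Power = Φ(δ − 2.326) = Φ(0.361) = 0.6408.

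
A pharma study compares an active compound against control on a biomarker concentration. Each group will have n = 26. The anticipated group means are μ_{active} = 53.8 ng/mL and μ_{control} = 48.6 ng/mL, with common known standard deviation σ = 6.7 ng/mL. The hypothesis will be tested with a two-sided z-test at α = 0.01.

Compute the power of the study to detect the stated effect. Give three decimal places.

Standardized effect: d = |μ_{active} − μ_{control}| / σ = |53.8 − 48.6| / 6.7 = 0.7761
Noncentrality parameter: λ = d·√(n/2) = 0.7761 × √(26/2) = 2.7983
Critical value for a two-sided test at α = 0.01: z_{α/2} = 2.576.
Power = Φ(λ − 2.576) + Φ(−λ − 2.576) = Φ(0.223) + Φ(-5.374) = 0.5880 + 0.0000 = 0.5880.

Power ≈ 0.588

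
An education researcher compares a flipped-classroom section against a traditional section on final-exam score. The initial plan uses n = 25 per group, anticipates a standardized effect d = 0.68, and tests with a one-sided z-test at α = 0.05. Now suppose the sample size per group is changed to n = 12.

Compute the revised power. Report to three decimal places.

Power ≈ 0.508

With n = 12 per group: δ = d·√(n/2) = 0.68 × √(12/2) = 1.6657. Critical value z_{0.05} = 1.645.
Revised power = Φ(δ − 1.645) = Φ(0.021) = 0.5083.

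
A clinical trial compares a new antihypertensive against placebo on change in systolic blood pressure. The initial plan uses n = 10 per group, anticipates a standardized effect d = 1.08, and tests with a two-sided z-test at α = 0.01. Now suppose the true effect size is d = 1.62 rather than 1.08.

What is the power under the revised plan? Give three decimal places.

With d = 1.62: δ = d·√(n/2) = 1.62 × √(10/2) = 3.6224. Critical value z_{0.005} = 2.576.
Revised power = Φ(δ − 2.576) + Φ(−δ − 2.576) = Φ(1.047) + Φ(-6.198) = 0.8524 + 0.0000 = 0.8524.

Power ≈ 0.852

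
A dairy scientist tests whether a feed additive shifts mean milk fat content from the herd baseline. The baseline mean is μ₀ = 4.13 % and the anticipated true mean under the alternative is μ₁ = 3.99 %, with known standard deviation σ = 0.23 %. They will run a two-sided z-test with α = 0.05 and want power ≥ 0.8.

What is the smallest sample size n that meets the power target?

n = 22

Standardized effect: d = |μ₁ − μ₀| / σ = |3.99 − 4.13| / 0.23 = 0.6087
Set Φ(δ − 1.960) = 0.8; then δ − 1.960 = Φ⁻¹(0.8) = 0.842, giving δ = 2.802.
(The Φ(−δ − z_{α/2}) term is vanishingly small for δ > 0 and is dropped in the standard sample-size formula.)
δ = d·√n ⇒ n = (δ/d)² = (2.802 / 0.6087)² = 21.18.
Rounding up, n = 22.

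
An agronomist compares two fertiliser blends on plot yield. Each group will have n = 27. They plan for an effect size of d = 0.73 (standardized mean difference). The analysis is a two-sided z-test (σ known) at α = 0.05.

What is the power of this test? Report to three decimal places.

Noncentrality parameter: δ = d·√(n/2) = 0.73 × √(27/2) = 2.6822
Critical value for a two-sided test at α = 0.05: z_{α/2} = 1.960.
Power = Φ(δ − 1.960) + Φ(−δ − 1.960) = Φ(0.722) + Φ(-4.642) = 0.7649 + 0.0000 = 0.7649.

Power ≈ 0.765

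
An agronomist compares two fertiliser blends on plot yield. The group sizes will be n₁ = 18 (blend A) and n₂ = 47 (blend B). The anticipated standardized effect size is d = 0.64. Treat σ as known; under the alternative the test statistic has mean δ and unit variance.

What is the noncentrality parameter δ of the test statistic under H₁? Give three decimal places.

δ ≈ 2.309

δ = d / √(1/n₁ + 1/n₂) = 0.64 / √(1/18 + 1/47) = 2.3089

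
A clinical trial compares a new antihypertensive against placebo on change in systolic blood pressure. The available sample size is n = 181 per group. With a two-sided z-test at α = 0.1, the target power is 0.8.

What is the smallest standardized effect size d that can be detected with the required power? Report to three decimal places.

Need Φ(δ − 1.645) = 0.8, so δ = 1.645 + 0.842 = 2.486.
(Lower-tail contribution to power is negligible for δ > 0.)
δ = d·√(n/2) ⇒ d = δ/√(n/2) = 2.486/√(181/2) = 0.2614.

d ≈ 0.261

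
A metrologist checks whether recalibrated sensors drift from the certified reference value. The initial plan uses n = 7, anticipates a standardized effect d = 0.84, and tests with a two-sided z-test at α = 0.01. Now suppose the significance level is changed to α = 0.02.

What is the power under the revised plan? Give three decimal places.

Power ≈ 0.459

δ = d·√n = 0.84 × √7 = 2.2224 (unchanged). New critical value: z_{0.01} = 2.326.
Revised power = Φ(δ − 2.326) + Φ(−δ − 2.326) = Φ(-0.104) + Φ(-4.549) = 0.4586 + 0.0000 = 0.4586.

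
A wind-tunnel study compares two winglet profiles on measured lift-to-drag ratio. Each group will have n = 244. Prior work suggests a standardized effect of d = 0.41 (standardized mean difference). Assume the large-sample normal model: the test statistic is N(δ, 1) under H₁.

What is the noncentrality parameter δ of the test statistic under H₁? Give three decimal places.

δ ≈ 4.529

The noncentrality parameter scales effect size by the design's sample-size factor: δ = d·√(n/2) = 0.41 × √(244/2) = 4.5286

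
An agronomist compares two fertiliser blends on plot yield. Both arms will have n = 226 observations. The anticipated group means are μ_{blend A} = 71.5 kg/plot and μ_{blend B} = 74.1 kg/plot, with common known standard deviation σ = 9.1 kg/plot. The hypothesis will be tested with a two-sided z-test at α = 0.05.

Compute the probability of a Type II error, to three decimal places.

Standardized effect: d = |μ_{blend A} − μ_{blend B}| / σ = |71.5 − 74.1| / 9.1 = 0.2857
Noncentrality parameter: δ = d·√(n/2) = 0.2857 × √(226/2) = 3.0372
Critical value for a two-sided test at α = 0.05: z_{α/2} = 1.960.
Power = Φ(δ − 1.960) + Φ(−δ − 1.960) = Φ(1.077) + Φ(-4.997) = 0.8593 + 0.0000 = 0.8593.
Type II error: β = 1 − power = 1 − 0.8593 = 0.1407.

β ≈ 0.141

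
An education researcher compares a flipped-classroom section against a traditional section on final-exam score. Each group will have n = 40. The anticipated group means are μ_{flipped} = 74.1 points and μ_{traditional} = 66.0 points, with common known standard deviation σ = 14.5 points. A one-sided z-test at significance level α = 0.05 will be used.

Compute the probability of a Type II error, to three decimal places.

Standardized effect: d = |μ_{flipped} − μ_{traditional}| / σ = |74.1 − 66.0| / 14.5 = 0.5586
Noncentrality parameter: λ = d·√(n/2) = 0.5586 × √(40/2) = 2.4982
Critical value for a one-sided test at α = 0.05: z_α = 1.645.
Power = P(Z > 1.645 − λ) = Φ(0.853) = 0.8033.
Type II error: β = 1 − power = 1 − 0.8033 = 0.1967.

β ≈ 0.197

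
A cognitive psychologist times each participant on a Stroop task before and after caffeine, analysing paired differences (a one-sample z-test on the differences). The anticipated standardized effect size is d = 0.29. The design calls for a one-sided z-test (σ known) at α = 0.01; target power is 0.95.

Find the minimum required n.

n = 188

For power 0.95 need Φ(δ − z_{0.01}) = 0.95, so δ = z_{0.01} + z_{0.05} = 2.326 + 1.645 = 3.971.
δ = d·√n ⇒ n = (δ/d)² = (3.971 / 0.29)² = 187.52.
Rounding up, n = 188.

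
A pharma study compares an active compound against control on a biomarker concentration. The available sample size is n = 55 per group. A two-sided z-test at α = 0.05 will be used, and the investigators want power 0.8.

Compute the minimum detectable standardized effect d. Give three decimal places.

Need Φ(δ − 1.960) = 0.8, so δ = 1.960 + 0.842 = 2.802.
(The second rejection-region term Φ(−δ − z_{α/2}) is negligible and dropped.)
δ = d·√(n/2) ⇒ d = δ/√(n/2) = 2.802/√(55/2) = 0.5342.

d ≈ 0.534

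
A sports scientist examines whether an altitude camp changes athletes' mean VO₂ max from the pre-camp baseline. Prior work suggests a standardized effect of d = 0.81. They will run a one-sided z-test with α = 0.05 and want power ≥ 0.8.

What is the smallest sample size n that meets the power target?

n = 10

For power 0.8 need Φ(δ − z_{0.05}) = 0.8, so δ = z_{0.05} + z_{0.20} = 1.645 + 0.842 = 2.486.
δ = d·√n ⇒ n = (δ/d)² = (2.486 / 0.81)² = 9.42.
Rounding up, n = 10.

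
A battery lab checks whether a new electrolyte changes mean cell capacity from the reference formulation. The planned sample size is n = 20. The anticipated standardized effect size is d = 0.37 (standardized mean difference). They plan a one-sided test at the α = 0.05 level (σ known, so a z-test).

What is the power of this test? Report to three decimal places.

Noncentrality parameter: δ = d·√n = 0.37 × √20 = 1.6547
Critical value for a one-sided test at α = 0.05: z_α = 1.645.
Power = Φ(δ − 1.645) = Φ(0.010) = 0.5039.

Power ≈ 0.504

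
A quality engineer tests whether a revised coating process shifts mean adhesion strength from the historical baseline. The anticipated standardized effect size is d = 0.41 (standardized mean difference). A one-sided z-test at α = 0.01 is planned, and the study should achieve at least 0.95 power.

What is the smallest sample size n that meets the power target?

Set Φ(δ − 2.326) = 0.95; then δ − 2.326 = Φ⁻¹(0.95) = 1.645, giving δ = 3.971.
δ = d·√n ⇒ n = (δ/d)² = (3.971 / 0.41)² = 93.82.
Rounding up, n = 94.

n = 94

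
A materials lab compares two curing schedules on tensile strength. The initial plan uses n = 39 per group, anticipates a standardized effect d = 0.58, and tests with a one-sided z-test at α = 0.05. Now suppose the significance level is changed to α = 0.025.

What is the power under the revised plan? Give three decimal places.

δ = d·√(n/2) = 0.58 × √(39/2) = 2.5612 (unchanged). New critical value: z_{0.025} = 1.960.
Revised power = P(Z > 1.960 − δ) = Φ(0.601) = 0.7262.

Power ≈ 0.726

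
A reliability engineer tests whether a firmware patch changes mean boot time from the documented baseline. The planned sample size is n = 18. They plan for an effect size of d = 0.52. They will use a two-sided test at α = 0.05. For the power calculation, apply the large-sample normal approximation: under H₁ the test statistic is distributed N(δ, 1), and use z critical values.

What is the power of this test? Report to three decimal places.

Power ≈ 0.597

Noncentrality parameter: δ = d·√n = 0.52 × √18 = 2.2062
Two-sided α = 0.05 → critical value z_{0.025} = 1.960.
Power = Φ(δ − 1.960) + Φ(−δ − 1.960) = Φ(0.246) + Φ(-4.166) = 0.5972 + 0.0000 = 0.5973.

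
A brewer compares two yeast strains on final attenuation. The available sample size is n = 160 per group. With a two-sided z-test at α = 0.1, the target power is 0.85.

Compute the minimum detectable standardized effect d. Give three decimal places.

d ≈ 0.300

Required noncentrality: δ = z_{0.05} + z_{0.15} = 1.645 + 1.036 = 2.681.
(The second rejection-region term Φ(−δ − z_{α/2}) is negligible and dropped.)
δ = d·√(n/2) ⇒ d = δ/√(n/2) = 2.681/√(160/2) = 0.2998.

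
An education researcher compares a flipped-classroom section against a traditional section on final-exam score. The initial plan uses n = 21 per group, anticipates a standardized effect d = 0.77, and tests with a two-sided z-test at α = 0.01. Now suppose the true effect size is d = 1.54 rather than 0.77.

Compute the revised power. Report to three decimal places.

With d = 1.54: δ = d·√(n/2) = 1.54 × √(21/2) = 4.9902. Critical value z_{0.005} = 2.576.
Revised power = Φ(δ − 2.576) + Φ(−δ − 2.576) = Φ(2.414) + Φ(-7.566) = 0.9921 + 0.0000 = 0.9921.

Power ≈ 0.992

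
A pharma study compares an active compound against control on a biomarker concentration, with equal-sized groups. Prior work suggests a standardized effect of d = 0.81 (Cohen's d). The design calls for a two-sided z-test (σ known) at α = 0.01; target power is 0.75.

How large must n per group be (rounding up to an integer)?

n = 33 per group

For power 0.75 need Φ(δ − z_{0.005}) = 0.75, so δ = z_{0.005} + z_{0.25} = 2.576 + 0.674 = 3.250.
(Ignoring the negligible lower-tail rejection probability gives the usual closed-form inversion.)
δ = d·√(n/2) ⇒ n = 2(δ/d)² = 2 × (3.250 / 0.81)² = 32.20.
Round up to the next whole unit.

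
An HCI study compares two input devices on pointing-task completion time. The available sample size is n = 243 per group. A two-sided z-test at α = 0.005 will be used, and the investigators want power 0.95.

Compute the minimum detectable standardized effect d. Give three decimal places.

d ≈ 0.404

Need Φ(δ − 2.807) = 0.95, so δ = 2.807 + 1.645 = 4.452.
(The second rejection-region term Φ(−δ − z_{α/2}) is negligible and dropped.)
δ = d·√(n/2) ⇒ d = δ/√(n/2) = 4.452/√(243/2) = 0.4039.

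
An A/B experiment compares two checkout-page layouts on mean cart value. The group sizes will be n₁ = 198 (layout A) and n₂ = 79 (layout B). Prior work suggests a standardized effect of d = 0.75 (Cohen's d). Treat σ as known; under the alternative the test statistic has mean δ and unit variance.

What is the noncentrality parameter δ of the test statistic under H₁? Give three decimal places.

The noncentrality parameter scales effect size by the design's sample-size factor: δ = d / √(1/n₁ + 1/n₂) = 0.75 / √(1/198 + 1/79) = 5.6360

δ ≈ 5.636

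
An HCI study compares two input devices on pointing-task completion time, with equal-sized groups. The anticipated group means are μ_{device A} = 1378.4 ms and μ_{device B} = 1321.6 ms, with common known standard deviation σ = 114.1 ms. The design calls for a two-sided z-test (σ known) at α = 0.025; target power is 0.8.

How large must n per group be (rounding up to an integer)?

n = 77 per group

Standardized effect: d = |μ_{device A} − μ_{device B}| / σ = |1378.4 − 1321.6| / 114.1 = 0.4978
Set Φ(δ − 2.241) = 0.8; then δ − 2.241 = Φ⁻¹(0.8) = 0.842, giving δ = 3.083.
(For δ > 0 the lower-tail rejection region contributes negligibly to power, so the one-term inversion is standard.)
δ = d·√(n/2) ⇒ n = 2(δ/d)² = 2 × (3.083 / 0.4978)² = 76.71.
Round up to the next whole unit.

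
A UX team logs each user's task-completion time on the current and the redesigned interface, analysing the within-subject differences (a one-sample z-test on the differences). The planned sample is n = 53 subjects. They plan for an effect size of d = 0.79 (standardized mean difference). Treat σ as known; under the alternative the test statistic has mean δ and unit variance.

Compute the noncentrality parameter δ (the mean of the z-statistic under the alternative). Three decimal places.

δ ≈ 5.751

The noncentrality parameter scales effect size by the design's sample-size factor: δ = d·√n = 0.79 × √53 = 5.7513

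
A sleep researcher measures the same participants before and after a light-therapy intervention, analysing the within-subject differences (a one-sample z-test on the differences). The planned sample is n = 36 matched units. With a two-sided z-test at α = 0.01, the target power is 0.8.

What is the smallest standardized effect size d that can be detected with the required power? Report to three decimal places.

Required noncentrality: δ = z_{0.005} + z_{0.20} = 2.576 + 0.842 = 3.417.
(Lower-tail contribution to power is negligible for δ > 0.)
δ = d·√n ⇒ d = δ/√n = 3.417/√36 = 0.5696.

d ≈ 0.570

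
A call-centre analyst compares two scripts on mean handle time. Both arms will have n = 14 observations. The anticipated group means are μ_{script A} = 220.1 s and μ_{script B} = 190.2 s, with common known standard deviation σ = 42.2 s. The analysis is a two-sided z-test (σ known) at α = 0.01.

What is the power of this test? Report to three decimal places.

Standardized effect: d = |μ_{script A} − μ_{script B}| / σ = |220.1 − 190.2| / 42.2 = 0.7085
Noncentrality parameter: δ = d·√(n/2) = 0.7085 × √(14/2) = 1.8746
Critical value for a two-sided test at α = 0.01: z_{α/2} = 2.576.
Power = Φ(δ − 2.576) + Φ(−δ − 2.576) = Φ(-0.701) + Φ(-4.450) = 0.2416 + 0.0000 = 0.2416.

Power ≈ 0.242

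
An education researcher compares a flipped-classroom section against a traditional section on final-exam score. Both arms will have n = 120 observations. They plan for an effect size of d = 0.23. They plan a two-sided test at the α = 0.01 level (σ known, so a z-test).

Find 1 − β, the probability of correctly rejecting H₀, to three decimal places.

Noncentrality parameter: δ = d·√(n/2) = 0.23 × √(120/2) = 1.7816
Two-sided α = 0.01 → critical value z_{0.005} = 2.576.
Power = Φ(δ − 2.576) + Φ(−δ − 2.576) = Φ(-0.794) + Φ(-4.357) = 0.2135 + 0.0000 = 0.2135.

Power ≈ 0.214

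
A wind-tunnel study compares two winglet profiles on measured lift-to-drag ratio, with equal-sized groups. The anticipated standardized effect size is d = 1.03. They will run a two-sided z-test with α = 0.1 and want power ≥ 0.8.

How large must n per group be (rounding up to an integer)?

n = 12 per group

For power 0.8 need Φ(δ − z_{0.05}) = 0.8, so δ = z_{0.05} + z_{0.20} = 1.645 + 0.842 = 2.486.
(The Φ(−δ − z_{α/2}) term is vanishingly small for δ > 0 and is dropped in the standard sample-size formula.)
δ = d·√(n/2) ⇒ n = 2(δ/d)² = 2 × (2.486 / 1.03)² = 11.66.
Rounding up, n = 12 per group.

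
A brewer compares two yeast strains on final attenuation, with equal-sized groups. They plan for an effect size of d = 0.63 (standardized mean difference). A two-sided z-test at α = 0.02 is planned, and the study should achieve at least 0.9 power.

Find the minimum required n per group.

n = 66 per group

Set Φ(δ − 2.326) = 0.9; then δ − 2.326 = Φ⁻¹(0.9) = 1.282, giving δ = 3.608.
(Ignoring the negligible lower-tail rejection probability gives the usual closed-form inversion.)
δ = d·√(n/2) ⇒ n = 2(δ/d)² = 2 × (3.608 / 0.63)² = 65.59.
Round up to the next whole unit.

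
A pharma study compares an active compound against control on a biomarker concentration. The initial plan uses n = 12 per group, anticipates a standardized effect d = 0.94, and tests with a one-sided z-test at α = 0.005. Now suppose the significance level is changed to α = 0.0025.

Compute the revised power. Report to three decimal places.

Power ≈ 0.307

δ = d·√(n/2) = 0.94 × √(12/2) = 2.3025 (unchanged). New critical value: z_{0.0025} = 2.807.
Revised power = P(Z > 2.807 − δ) = Φ(-0.505) = 0.3070.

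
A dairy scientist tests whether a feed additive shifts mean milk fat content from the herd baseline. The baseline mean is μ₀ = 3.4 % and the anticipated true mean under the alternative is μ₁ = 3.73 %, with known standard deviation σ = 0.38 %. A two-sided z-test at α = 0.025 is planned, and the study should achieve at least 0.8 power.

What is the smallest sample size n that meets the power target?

n = 13

Standardized effect: d = |μ₁ − μ₀| / σ = |3.73 − 3.4| / 0.38 = 0.8684
Set Φ(δ − 2.241) = 0.8; then δ − 2.241 = Φ⁻¹(0.8) = 0.842, giving δ = 3.083.
(The Φ(−δ − z_{α/2}) term is vanishingly small for δ > 0 and is dropped in the standard sample-size formula.)
δ = d·√n ⇒ n = (δ/d)² = (3.083 / 0.8684)² = 12.60.
Round up to the next whole unit.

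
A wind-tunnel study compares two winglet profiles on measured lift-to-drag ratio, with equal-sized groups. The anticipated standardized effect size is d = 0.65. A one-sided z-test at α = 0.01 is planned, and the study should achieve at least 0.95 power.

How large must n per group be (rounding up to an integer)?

n = 75 per group

For power 0.95 need Φ(δ − z_{0.01}) = 0.95, so δ = z_{0.01} + z_{0.05} = 2.326 + 1.645 = 3.971.
δ = d·√(n/2) ⇒ n = 2(δ/d)² = 2 × (3.971 / 0.65)² = 74.65.
Round up to the next whole unit.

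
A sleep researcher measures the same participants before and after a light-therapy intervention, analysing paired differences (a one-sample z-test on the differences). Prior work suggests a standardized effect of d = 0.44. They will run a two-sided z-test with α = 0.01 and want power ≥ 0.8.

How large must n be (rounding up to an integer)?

For power 0.8 need Φ(δ − z_{0.005}) = 0.8, so δ = z_{0.005} + z_{0.20} = 2.576 + 0.842 = 3.417.
(The Φ(−δ − z_{α/2}) term is vanishingly small for δ > 0 and is dropped in the standard sample-size formula.)
δ = d·√n ⇒ n = (δ/d)² = (3.417 / 0.44)² = 60.33.
Round up to the next whole unit.

n = 61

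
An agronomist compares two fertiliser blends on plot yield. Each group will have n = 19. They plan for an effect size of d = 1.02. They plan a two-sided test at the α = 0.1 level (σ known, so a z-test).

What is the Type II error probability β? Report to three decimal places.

β ≈ 0.067

Noncentrality parameter: δ = d·√(n/2) = 1.02 × √(19/2) = 3.1439
Critical value for a two-sided test at α = 0.1: z_{α/2} = 1.645.
Power = Φ(δ − 1.645) + Φ(−δ − 1.645) = Φ(1.499) + Φ(-4.789) = 0.9331 + 0.0000 = 0.9331.
Type II error: β = 1 − power = 1 − 0.9331 = 0.0669.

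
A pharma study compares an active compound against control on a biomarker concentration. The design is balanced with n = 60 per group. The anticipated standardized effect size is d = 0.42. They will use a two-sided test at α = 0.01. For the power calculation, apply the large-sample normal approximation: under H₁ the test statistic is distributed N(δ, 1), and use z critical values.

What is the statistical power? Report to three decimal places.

Noncentrality parameter: δ = d·√(n/2) = 0.42 × √(60/2) = 2.3004
Critical value for a two-sided test at α = 0.01: z_{α/2} = 2.576.
Power = Φ(δ − 2.576) + Φ(−δ − 2.576) = Φ(-0.275) + Φ(-4.876) = 0.3915 + 0.0000 = 0.3915.

Power ≈ 0.392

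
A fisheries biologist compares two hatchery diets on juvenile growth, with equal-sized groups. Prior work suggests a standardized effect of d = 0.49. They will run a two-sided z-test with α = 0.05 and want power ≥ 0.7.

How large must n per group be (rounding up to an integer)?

n = 52 per group

Set Φ(δ − 1.960) = 0.7; then δ − 1.960 = Φ⁻¹(0.7) = 0.524, giving δ = 2.484.
(For δ > 0 the lower-tail rejection region contributes negligibly to power, so the one-term inversion is standard.)
δ = d·√(n/2) ⇒ n = 2(δ/d)² = 2 × (2.484 / 0.49)² = 51.41.
Round up to the next whole unit.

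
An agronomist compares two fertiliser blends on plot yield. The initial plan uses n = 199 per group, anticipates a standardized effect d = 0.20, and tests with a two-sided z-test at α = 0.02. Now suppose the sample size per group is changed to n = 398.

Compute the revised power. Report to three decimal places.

Power ≈ 0.690

With n = 398 per group: δ = d·√(n/2) = 0.20 × √(398/2) = 2.8213. Critical value z_{0.01} = 2.326.
Revised power = Φ(δ − 2.326) + Φ(−δ − 2.326) = Φ(0.495) + Φ(-5.148) = 0.6897 + 0.0000 = 0.6897.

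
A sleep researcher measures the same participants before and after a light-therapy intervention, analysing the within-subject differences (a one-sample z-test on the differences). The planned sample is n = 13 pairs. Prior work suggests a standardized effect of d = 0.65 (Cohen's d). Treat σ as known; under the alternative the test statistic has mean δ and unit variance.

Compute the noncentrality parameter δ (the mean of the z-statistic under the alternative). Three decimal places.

δ ≈ 2.344

The noncentrality parameter scales effect size by the design's sample-size factor: δ = d·√n = 0.65 × √13 = 2.3436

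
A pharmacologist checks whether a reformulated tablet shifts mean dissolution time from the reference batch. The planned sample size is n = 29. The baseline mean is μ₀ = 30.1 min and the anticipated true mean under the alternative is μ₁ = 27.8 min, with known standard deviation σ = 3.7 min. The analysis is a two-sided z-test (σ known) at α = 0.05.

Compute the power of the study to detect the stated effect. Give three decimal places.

Power ≈ 0.917

Standardized effect: d = |μ₁ − μ₀| / σ = |27.8 − 30.1| / 3.7 = 0.6216
Noncentrality parameter: δ = d·√n = 0.6216 × √29 = 3.3475
Two-sided α = 0.05 → critical value z_{0.025} = 1.960.
Power = Φ(δ − 1.960) + Φ(−δ − 1.960) = Φ(1.388) + Φ(-5.307) = 0.9174 + 0.0000 = 0.9174.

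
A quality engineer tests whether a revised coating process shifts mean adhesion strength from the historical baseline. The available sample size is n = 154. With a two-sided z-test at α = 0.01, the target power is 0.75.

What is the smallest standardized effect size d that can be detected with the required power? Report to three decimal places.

Required noncentrality: δ = z_{0.005} + z_{0.25} = 2.576 + 0.674 = 3.250.
(The second rejection-region term Φ(−δ − z_{α/2}) is negligible and dropped.)
δ = d·√n ⇒ d = δ/√n = 3.250/√154 = 0.2619.

d ≈ 0.262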